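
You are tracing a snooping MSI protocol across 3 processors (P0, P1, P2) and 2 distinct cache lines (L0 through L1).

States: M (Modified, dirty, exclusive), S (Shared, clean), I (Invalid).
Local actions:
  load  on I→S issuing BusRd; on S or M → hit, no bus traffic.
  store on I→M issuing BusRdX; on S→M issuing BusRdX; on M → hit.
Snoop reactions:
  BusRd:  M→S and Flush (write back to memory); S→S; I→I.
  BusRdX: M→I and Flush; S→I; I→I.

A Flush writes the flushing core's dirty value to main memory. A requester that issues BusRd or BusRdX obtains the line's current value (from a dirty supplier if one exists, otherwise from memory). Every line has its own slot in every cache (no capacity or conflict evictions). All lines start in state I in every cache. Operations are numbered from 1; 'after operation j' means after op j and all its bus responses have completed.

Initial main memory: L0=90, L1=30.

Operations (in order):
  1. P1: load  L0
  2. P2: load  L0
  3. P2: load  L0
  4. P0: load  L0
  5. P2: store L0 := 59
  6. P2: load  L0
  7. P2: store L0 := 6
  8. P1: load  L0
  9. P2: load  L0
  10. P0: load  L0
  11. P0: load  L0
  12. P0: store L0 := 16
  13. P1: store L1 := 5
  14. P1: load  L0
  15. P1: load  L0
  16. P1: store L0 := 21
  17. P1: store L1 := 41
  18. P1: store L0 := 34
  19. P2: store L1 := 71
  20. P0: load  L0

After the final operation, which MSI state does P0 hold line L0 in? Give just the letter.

state = S

step 1: P1: load  L0  ⟶  ISI  (L0)  txn=BusRd  M[L0]=90
step 2: P2: load  L0  ⟶  ISS  (L0)  txn=BusRd  M[L0]=90
step 3: P2: load  L0  ⟶  ISS  (L0)  txn=∅  M[L0]=90
step 4: P0: load  L0  ⟶  SSS  (L0)  txn=BusRd  M[L0]=90
step 5: P2: store L0 := 59  ⟶  IIM  (L0)  txn=BusRdX  M[L0]=90
step 6: P2: load  L0  ⟶  IIM  (L0)  txn=∅  M[L0]=90
step 7: P2: store L0 := 6  ⟶  IIM  (L0)  txn=∅  M[L0]=90
step 8: P1: load  L0  ⟶  ISS  (L0)  txn=BusRd+Flush  M[L0]=6
step 9: P2: load  L0  ⟶  ISS  (L0)  txn=∅  M[L0]=6
step 10: P0: load  L0  ⟶  SSS  (L0)  txn=BusRd  M[L0]=6
step 11: P0: load  L0  ⟶  SSS  (L0)  txn=∅  M[L0]=6
step 12: P0: store L0 := 16  ⟶  MII  (L0)  txn=BusRdX  M[L0]=6
step 13: P1: store L1 := 5  ⟶  IMI  (L1)  txn=BusRdX  M[L1]=30
step 14: P1: load  L0  ⟶  SSI  (L0)  txn=BusRd+Flush  M[L0]=16
step 15: P1: load  L0  ⟶  SSI  (L0)  txn=∅  M[L0]=16
step 16: P1: store L0 := 21  ⟶  IMI  (L0)  txn=BusRdX  M[L0]=16
step 17: P1: store L1 := 41  ⟶  IMI  (L1)  txn=∅  M[L1]=30
step 18: P1: store L0 := 34  ⟶  IMI  (L0)  txn=∅  M[L0]=16
step 19: P2: store L1 := 71  ⟶  IIM  (L1)  txn=BusRdX+Flush  M[L1]=41
step 20: P0: load  L0  ⟶  SSI  (L0)  txn=BusRd+Flush  M[L0]=34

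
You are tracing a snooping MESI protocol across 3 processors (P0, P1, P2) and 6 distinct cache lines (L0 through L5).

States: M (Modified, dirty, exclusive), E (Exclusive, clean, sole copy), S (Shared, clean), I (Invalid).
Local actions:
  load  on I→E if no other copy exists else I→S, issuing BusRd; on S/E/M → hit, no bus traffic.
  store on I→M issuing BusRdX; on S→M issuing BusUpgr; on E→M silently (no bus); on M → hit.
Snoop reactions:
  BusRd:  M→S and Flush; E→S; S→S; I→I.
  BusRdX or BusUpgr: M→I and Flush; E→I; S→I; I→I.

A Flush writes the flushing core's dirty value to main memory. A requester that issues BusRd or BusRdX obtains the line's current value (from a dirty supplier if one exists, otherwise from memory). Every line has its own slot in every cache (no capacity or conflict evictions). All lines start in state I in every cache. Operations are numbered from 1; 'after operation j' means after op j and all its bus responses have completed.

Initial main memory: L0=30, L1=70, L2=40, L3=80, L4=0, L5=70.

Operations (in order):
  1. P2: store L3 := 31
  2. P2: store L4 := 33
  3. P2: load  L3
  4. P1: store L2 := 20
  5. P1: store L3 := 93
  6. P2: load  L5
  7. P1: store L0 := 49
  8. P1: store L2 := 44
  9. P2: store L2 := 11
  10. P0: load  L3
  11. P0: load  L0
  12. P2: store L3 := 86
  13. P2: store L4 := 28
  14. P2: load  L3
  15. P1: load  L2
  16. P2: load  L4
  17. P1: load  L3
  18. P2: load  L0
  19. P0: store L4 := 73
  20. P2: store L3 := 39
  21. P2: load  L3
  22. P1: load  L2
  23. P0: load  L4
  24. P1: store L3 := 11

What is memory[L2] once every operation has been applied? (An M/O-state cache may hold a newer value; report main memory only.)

[1] P2: store L3 := 31 | P0:I, P1:I, P2:M(31) | bus: BusRdX
[2] P2: store L4 := 33 | P0:I, P1:I, P2:M(33) | bus: BusRdX
[3] P2: load  L3 | P0:I, P1:I, P2:M(31) | bus: none
[4] P1: store L2 := 20 | P0:I, P1:M(20), P2:I | bus: BusRdX
[5] P1: store L3 := 93 | P0:I, P1:M(93), P2:I | bus: BusRdX,Flush
[6] P2: load  L5 | P0:I, P1:I, P2:E(70) | bus: BusRd
[7] P1: store L0 := 49 | P0:I, P1:M(49), P2:I | bus: BusRdX
[8] P1: store L2 := 44 | P0:I, P1:M(44), P2:I | bus: none
[9] P2: store L2 := 11 | P0:I, P1:I, P2:M(11) | bus: BusRdX,Flush
[10] P0: load  L3 | P0:S(93), P1:S(93), P2:I | bus: BusRd,Flush
[11] P0: load  L0 | P0:S(49), P1:S(49), P2:I | bus: BusRd,Flush
[12] P2: store L3 := 86 | P0:I, P1:I, P2:M(86) | bus: BusRdX
[13] P2: store L4 := 28 | P0:I, P1:I, P2:M(28) | bus: none
[14] P2: load  L3 | P0:I, P1:I, P2:M(86) | bus: none
[15] P1: load  L2 | P0:I, P1:S(11), P2:S(11) | bus: BusRd,Flush
[16] P2: load  L4 | P0:I, P1:I, P2:M(28) | bus: none
[17] P1: load  L3 | P0:I, P1:S(86), P2:S(86) | bus: BusRd,Flush
[18] P2: load  L0 | P0:S(49), P1:S(49), P2:S(49) | bus: BusRd
[19] P0: store L4 := 73 | P0:M(73), P1:I, P2:I | bus: BusRdX,Flush
[20] P2: store L3 := 39 | P0:I, P1:I, P2:M(39) | bus: BusUpgr
[21] P2: load  L3 | P0:I, P1:I, P2:M(39) | bus: none
[22] P1: load  L2 | P0:I, P1:S(11), P2:S(11) | bus: none
[23] P0: load  L4 | P0:M(73), P1:I, P2:I | bus: none
[24] P1: store L3 := 11 | P0:I, P1:M(11), P2:I | bus: BusRdX,Flush

memory[L2] = 11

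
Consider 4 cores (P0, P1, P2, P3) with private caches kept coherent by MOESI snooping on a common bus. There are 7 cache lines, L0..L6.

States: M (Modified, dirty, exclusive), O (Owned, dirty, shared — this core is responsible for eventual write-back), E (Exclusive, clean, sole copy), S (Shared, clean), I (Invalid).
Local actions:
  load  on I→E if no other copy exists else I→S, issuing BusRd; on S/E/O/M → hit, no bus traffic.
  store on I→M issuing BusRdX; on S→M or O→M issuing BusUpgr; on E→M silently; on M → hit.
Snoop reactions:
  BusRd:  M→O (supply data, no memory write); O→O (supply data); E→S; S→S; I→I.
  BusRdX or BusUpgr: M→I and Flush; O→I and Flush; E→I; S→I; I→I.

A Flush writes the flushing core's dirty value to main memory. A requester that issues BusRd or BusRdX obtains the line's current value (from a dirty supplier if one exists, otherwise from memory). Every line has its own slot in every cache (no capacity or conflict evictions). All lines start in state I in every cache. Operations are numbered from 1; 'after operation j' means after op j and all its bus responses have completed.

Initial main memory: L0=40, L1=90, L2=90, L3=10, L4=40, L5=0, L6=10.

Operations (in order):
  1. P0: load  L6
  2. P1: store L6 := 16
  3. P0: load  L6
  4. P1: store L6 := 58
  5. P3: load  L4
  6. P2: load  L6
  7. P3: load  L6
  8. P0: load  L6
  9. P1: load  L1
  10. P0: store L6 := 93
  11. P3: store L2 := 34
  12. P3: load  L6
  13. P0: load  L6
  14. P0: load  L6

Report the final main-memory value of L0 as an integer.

[1] P0: load  L6 | P0:E(10), P1:I, P2:I, P3:I | bus: BusRd
[2] P1: store L6 := 16 | P0:I, P1:M(16), P2:I, P3:I | bus: BusRdX
[3] P0: load  L6 | P0:S(16), P1:O(16), P2:I, P3:I | bus: BusRd
[4] P1: store L6 := 58 | P0:I, P1:M(58), P2:I, P3:I | bus: BusUpgr
[5] P3: load  L4 | P0:I, P1:I, P2:I, P3:E(40) | bus: BusRd
[6] P2: load  L6 | P0:I, P1:O(58), P2:S(58), P3:I | bus: BusRd
[7] P3: load  L6 | P0:I, P1:O(58), P2:S(58), P3:S(58) | bus: BusRd
[8] P0: load  L6 | P0:S(58), P1:O(58), P2:S(58), P3:S(58) | bus: BusRd
[9] P1: load  L1 | P0:I, P1:E(90), P2:I, P3:I | bus: BusRd
[10] P0: store L6 := 93 | P0:M(93), P1:I, P2:I, P3:I | bus: BusUpgr,Flush
[11] P3: store L2 := 34 | P0:I, P1:I, P2:I, P3:M(34) | bus: BusRdX
[12] P3: load  L6 | P0:O(93), P1:I, P2:I, P3:S(93) | bus: BusRd
[13] P0: load  L6 | P0:O(93), P1:I, P2:I, P3:S(93) | bus: none
[14] P0: load  L6 | P0:O(93), P1:I, P2:I, P3:S(93) | bus: none

memory[L0] = 40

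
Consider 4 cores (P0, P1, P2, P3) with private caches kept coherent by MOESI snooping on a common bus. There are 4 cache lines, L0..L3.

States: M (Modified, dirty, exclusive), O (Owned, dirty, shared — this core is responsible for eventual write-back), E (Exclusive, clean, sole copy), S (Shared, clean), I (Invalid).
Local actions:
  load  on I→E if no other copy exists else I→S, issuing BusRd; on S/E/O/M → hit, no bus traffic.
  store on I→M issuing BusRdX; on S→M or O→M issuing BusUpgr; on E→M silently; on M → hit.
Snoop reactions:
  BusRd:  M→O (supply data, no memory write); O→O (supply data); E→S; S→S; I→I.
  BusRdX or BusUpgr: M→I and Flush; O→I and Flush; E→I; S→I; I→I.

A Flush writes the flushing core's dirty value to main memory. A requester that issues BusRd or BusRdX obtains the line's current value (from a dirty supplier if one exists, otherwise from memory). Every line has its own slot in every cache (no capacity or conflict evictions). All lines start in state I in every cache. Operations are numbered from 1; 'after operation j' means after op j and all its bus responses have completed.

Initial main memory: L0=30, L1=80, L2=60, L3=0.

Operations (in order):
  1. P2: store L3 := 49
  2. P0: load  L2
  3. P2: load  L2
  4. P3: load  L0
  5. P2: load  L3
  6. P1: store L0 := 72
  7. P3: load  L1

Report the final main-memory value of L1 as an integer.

memory[L1] = 80

  op1 P2: store L3 := 49 → I/I/M/I on L3; bus BusRdX; mem=0
  op2 P0: load  L2 → E/I/I/I on L2; bus BusRd; mem=60
  op3 P2: load  L2 → S/I/S/I on L2; bus BusRd; mem=60
  op4 P3: load  L0 → I/I/I/E on L0; bus BusRd; mem=30
  op5 P2: load  L3 → I/I/M/I on L3; bus (none); mem=0
  op6 P1: store L0 := 72 → I/M/I/I on L0; bus BusRdX; mem=30
  op7 P3: load  L1 → I/I/I/E on L1; bus BusRd; mem=80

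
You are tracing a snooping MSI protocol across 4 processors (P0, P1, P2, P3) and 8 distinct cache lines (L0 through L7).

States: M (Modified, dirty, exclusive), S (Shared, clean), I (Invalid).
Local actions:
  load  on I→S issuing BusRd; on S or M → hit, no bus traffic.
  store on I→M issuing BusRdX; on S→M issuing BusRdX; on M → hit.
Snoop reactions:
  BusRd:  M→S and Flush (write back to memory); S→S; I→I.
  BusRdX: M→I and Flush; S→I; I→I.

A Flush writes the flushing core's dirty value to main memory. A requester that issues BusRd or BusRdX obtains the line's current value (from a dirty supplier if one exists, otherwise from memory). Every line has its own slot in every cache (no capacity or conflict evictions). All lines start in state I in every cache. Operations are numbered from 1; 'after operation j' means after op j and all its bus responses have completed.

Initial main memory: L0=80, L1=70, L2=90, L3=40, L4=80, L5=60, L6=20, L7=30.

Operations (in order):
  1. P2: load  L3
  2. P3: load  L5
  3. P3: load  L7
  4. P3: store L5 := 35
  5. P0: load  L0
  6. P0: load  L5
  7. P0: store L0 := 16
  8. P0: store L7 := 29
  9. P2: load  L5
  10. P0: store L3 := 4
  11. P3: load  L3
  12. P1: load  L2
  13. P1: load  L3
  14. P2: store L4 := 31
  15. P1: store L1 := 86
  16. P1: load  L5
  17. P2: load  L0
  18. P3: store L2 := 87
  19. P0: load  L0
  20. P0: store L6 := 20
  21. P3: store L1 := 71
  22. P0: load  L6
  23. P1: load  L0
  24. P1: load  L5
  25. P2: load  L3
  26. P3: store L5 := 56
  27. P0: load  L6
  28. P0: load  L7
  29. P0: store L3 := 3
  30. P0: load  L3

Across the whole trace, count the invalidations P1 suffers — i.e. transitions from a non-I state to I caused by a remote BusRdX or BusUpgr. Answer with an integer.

invalidations = 4

[1] P2: load  L3 | P0:I, P1:I, P2:S(40), P3:I | bus: BusRd
[2] P3: load  L5 | P0:I, P1:I, P2:I, P3:S(60) | bus: BusRd
[3] P3: load  L7 | P0:I, P1:I, P2:I, P3:S(30) | bus: BusRd
[4] P3: store L5 := 35 | P0:I, P1:I, P2:I, P3:M(35) | bus: BusRdX
[5] P0: load  L0 | P0:S(80), P1:I, P2:I, P3:I | bus: BusRd
[6] P0: load  L5 | P0:S(35), P1:I, P2:I, P3:S(35) | bus: BusRd,Flush
[7] P0: store L0 := 16 | P0:M(16), P1:I, P2:I, P3:I | bus: BusRdX
[8] P0: store L7 := 29 | P0:M(29), P1:I, P2:I, P3:I | bus: BusRdX
[9] P2: load  L5 | P0:S(35), P1:I, P2:S(35), P3:S(35) | bus: BusRd
[10] P0: store L3 := 4 | P0:M(4), P1:I, P2:I, P3:I | bus: BusRdX
[11] P3: load  L3 | P0:S(4), P1:I, P2:I, P3:S(4) | bus: BusRd,Flush
[12] P1: load  L2 | P0:I, P1:S(90), P2:I, P3:I | bus: BusRd
[13] P1: load  L3 | P0:S(4), P1:S(4), P2:I, P3:S(4) | bus: BusRd
[14] P2: store L4 := 31 | P0:I, P1:I, P2:M(31), P3:I | bus: BusRdX
[15] P1: store L1 := 86 | P0:I, P1:M(86), P2:I, P3:I | bus: BusRdX
[16] P1: load  L5 | P0:S(35), P1:S(35), P2:S(35), P3:S(35) | bus: BusRd
[17] P2: load  L0 | P0:S(16), P1:I, P2:S(16), P3:I | bus: BusRd,Flush
[18] P3: store L2 := 87 | P0:I, P1:I, P2:I, P3:M(87) | bus: BusRdX
[19] P0: load  L0 | P0:S(16), P1:I, P2:S(16), P3:I | bus: none
[20] P0: store L6 := 20 | P0:M(20), P1:I, P2:I, P3:I | bus: BusRdX
[21] P3: store L1 := 71 | P0:I, P1:I, P2:I, P3:M(71) | bus: BusRdX,Flush
[22] P0: load  L6 | P0:M(20), P1:I, P2:I, P3:I | bus: none
[23] P1: load  L0 | P0:S(16), P1:S(16), P2:S(16), P3:I | bus: BusRd
[24] P1: load  L5 | P0:S(35), P1:S(35), P2:S(35), P3:S(35) | bus: none
[25] P2: load  L3 | P0:S(4), P1:S(4), P2:S(4), P3:S(4) | bus: BusRd
[26] P3: store L5 := 56 | P0:I, P1:I, P2:I, P3:M(56) | bus: BusRdX
[27] P0: load  L6 | P0:M(20), P1:I, P2:I, P3:I | bus: none
[28] P0: load  L7 | P0:M(29), P1:I, P2:I, P3:I | bus: none
[29] P0: store L3 := 3 | P0:M(3), P1:I, P2:I, P3:I | bus: BusRdX
[30] P0: load  L3 | P0:M(3), P1:I, P2:I, P3:I | bus: none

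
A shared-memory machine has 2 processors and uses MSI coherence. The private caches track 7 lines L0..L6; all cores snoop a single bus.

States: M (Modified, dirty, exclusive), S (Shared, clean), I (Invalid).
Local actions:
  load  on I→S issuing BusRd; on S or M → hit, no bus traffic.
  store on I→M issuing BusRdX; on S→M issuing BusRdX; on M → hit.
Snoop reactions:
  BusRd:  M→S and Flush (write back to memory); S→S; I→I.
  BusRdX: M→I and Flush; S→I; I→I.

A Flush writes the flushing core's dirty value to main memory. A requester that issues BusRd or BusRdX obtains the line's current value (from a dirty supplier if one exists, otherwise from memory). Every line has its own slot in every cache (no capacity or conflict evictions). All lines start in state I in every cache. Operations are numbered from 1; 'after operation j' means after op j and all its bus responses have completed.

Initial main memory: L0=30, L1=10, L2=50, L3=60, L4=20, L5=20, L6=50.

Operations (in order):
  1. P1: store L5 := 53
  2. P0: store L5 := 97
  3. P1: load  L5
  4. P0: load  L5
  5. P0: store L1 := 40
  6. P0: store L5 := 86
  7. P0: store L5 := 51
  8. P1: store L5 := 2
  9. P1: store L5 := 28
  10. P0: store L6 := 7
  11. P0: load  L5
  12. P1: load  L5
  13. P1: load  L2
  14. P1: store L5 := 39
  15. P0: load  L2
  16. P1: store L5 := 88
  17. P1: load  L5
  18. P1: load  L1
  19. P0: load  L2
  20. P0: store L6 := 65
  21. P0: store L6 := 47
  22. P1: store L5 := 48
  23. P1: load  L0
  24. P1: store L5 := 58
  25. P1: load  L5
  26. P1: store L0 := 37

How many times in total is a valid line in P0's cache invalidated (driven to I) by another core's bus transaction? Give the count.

invalidations = 2

1. P1: store L5 := 53  bus=[BusRdX]  L5: P0=I P1=M  mem[L5]=20
2. P0: store L5 := 97  bus=[BusRdX,Flush]  L5: P0=M P1=I  mem[L5]=53
3. P1: load  L5  bus=[BusRd,Flush]  L5: P0=S P1=S  mem[L5]=97
4. P0: load  L5  bus=[-]  L5: P0=S P1=S  mem[L5]=97
5. P0: store L1 := 40  bus=[BusRdX]  L1: P0=M P1=I  mem[L1]=10
6. P0: store L5 := 86  bus=[BusRdX]  L5: P0=M P1=I  mem[L5]=97
7. P0: store L5 := 51  bus=[-]  L5: P0=M P1=I  mem[L5]=97
8. P1: store L5 := 2  bus=[BusRdX,Flush]  L5: P0=I P1=M  mem[L5]=51
9. P1: store L5 := 28  bus=[-]  L5: P0=I P1=M  mem[L5]=51
10. P0: store L6 := 7  bus=[BusRdX]  L6: P0=M P1=I  mem[L6]=50
11. P0: load  L5  bus=[BusRd,Flush]  L5: P0=S P1=S  mem[L5]=28
12. P1: load  L5  bus=[-]  L5: P0=S P1=S  mem[L5]=28
13. P1: load  L2  bus=[BusRd]  L2: P0=I P1=S  mem[L2]=50
14. P1: store L5 := 39  bus=[BusRdX]  L5: P0=I P1=M  mem[L5]=28
15. P0: load  L2  bus=[BusRd]  L2: P0=S P1=S  mem[L2]=50
16. P1: store L5 := 88  bus=[-]  L5: P0=I P1=M  mem[L5]=28
17. P1: load  L5  bus=[-]  L5: P0=I P1=M  mem[L5]=28
18. P1: load  L1  bus=[BusRd,Flush]  L1: P0=S P1=S  mem[L1]=40
19. P0: load  L2  bus=[-]  L2: P0=S P1=S  mem[L2]=50
20. P0: store L6 := 65  bus=[-]  L6: P0=M P1=I  mem[L6]=50
21. P0: store L6 := 47  bus=[-]  L6: P0=M P1=I  mem[L6]=50
22. P1: store L5 := 48  bus=[-]  L5: P0=I P1=M  mem[L5]=28
23. P1: load  L0  bus=[BusRd]  L0: P0=I P1=S  mem[L0]=30
24. P1: store L5 := 58  bus=[-]  L5: P0=I P1=M  mem[L5]=28
25. P1: load  L5  bus=[-]  L5: P0=I P1=M  mem[L5]=28
26. P1: store L0 := 37  bus=[BusRdX]  L0: P0=I P1=M  mem[L0]=30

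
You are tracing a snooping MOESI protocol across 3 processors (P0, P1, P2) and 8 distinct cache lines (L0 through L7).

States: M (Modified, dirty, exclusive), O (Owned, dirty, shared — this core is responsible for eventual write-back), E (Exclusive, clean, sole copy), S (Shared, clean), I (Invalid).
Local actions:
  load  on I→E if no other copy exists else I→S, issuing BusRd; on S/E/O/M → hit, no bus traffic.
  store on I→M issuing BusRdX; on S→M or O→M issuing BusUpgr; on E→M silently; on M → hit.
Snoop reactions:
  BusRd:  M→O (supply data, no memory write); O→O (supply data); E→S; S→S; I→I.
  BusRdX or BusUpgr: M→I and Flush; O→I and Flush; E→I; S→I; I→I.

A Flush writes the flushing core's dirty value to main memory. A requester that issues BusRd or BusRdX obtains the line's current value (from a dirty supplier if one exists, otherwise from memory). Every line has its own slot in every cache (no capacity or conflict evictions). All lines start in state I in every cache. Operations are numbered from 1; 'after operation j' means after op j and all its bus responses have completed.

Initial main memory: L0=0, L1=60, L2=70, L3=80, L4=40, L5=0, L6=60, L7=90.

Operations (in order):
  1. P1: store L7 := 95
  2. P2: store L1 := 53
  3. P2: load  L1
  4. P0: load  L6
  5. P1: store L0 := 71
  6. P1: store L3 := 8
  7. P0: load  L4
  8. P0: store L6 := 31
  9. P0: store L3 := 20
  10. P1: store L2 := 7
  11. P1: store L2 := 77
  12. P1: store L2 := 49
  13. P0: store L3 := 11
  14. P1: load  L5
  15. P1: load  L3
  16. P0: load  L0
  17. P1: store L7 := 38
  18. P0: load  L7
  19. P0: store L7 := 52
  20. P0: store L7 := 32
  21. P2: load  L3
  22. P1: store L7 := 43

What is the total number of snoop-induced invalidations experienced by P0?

invalidations = 1

  op1 P1: store L7 := 95 → I/M/I on L7; bus BusRdX; mem=90
  op2 P2: store L1 := 53 → I/I/M on L1; bus BusRdX; mem=60
  op3 P2: load  L1 → I/I/M on L1; bus (none); mem=60
  op4 P0: load  L6 → E/I/I on L6; bus BusRd; mem=60
  op5 P1: store L0 := 71 → I/M/I on L0; bus BusRdX; mem=0
  op6 P1: store L3 := 8 → I/M/I on L3; bus BusRdX; mem=80
  op7 P0: load  L4 → E/I/I on L4; bus BusRd; mem=40
  op8 P0: store L6 := 31 → M/I/I on L6; bus (none); mem=60
  op9 P0: store L3 := 20 → M/I/I on L3; bus BusRdX Flush; mem=8
  op10 P1: store L2 := 7 → I/M/I on L2; bus BusRdX; mem=70
  op11 P1: store L2 := 77 → I/M/I on L2; bus (none); mem=70
  op12 P1: store L2 := 49 → I/M/I on L2; bus (none); mem=70
  op13 P0: store L3 := 11 → M/I/I on L3; bus (none); mem=8
  op14 P1: load  L5 → I/E/I on L5; bus BusRd; mem=0
  op15 P1: load  L3 → O/S/I on L3; bus BusRd; mem=8
  op16 P0: load  L0 → S/O/I on L0; bus BusRd; mem=0
  op17 P1: store L7 := 38 → I/M/I on L7; bus (none); mem=90
  op18 P0: load  L7 → S/O/I on L7; bus BusRd; mem=90
  op19 P0: store L7 := 52 → M/I/I on L7; bus BusUpgr Flush; mem=38
  op20 P0: store L7 := 32 → M/I/I on L7; bus (none); mem=38
  op21 P2: load  L3 → O/S/S on L3; bus BusRd; mem=8
  op22 P1: store L7 := 43 → I/M/I on L7; bus BusRdX Flush; mem=32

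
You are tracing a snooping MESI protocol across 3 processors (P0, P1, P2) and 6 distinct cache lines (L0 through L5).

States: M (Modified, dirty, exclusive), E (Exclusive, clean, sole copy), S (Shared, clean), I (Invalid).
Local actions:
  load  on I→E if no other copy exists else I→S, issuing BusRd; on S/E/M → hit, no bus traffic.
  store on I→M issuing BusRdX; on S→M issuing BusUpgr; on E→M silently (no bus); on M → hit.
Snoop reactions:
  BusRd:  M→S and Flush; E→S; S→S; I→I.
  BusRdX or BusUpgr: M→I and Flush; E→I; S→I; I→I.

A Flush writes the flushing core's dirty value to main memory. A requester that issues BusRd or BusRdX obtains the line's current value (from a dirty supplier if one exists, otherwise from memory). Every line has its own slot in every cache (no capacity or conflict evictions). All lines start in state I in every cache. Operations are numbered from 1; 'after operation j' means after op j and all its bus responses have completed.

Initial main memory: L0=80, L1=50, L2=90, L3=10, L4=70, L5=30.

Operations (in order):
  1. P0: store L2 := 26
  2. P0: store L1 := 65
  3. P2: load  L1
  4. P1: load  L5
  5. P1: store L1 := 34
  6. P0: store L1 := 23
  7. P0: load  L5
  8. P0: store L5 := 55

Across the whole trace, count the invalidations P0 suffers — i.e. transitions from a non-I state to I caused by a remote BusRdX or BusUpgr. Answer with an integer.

invalidations = 1

step 1: P0: store L2 := 26  ⟶  MII  (L2)  txn=BusRdX  M[L2]=90
step 2: P0: store L1 := 65  ⟶  MII  (L1)  txn=BusRdX  M[L1]=50
step 3: P2: load  L1  ⟶  SIS  (L1)  txn=BusRd+Flush  M[L1]=65
step 4: P1: load  L5  ⟶  IEI  (L5)  txn=BusRd  M[L5]=30
step 5: P1: store L1 := 34  ⟶  IMI  (L1)  txn=BusRdX  M[L1]=65
step 6: P0: store L1 := 23  ⟶  MII  (L1)  txn=BusRdX+Flush  M[L1]=34
step 7: P0: load  L5  ⟶  SSI  (L5)  txn=BusRd  M[L5]=30
step 8: P0: store L5 := 55  ⟶  MII  (L5)  txn=BusUpgr  M[L5]=30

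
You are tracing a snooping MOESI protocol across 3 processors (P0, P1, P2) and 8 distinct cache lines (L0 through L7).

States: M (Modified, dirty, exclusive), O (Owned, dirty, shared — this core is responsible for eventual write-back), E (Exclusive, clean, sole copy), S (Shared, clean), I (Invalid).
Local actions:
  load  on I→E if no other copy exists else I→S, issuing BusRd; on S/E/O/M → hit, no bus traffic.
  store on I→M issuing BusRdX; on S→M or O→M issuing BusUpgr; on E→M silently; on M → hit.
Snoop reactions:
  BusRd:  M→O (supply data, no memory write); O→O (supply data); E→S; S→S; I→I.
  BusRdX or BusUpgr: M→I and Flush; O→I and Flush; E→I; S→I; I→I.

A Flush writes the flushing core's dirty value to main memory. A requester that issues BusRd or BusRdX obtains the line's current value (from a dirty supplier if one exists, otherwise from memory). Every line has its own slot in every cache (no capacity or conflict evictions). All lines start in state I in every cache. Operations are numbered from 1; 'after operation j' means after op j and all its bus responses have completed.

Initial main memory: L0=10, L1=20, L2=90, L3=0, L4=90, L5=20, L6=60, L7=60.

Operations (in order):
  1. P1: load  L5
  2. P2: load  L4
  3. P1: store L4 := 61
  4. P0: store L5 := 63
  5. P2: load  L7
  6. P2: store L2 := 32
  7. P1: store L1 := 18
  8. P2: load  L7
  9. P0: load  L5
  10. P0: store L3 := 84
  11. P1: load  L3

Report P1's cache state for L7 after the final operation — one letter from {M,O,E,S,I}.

[1] P1: load  L5 | P0:I, P1:E(20), P2:I | bus: BusRd
[2] P2: load  L4 | P0:I, P1:I, P2:E(90) | bus: BusRd
[3] P1: store L4 := 61 | P0:I, P1:M(61), P2:I | bus: BusRdX
[4] P0: store L5 := 63 | P0:M(63), P1:I, P2:I | bus: BusRdX
[5] P2: load  L7 | P0:I, P1:I, P2:E(60) | bus: BusRd
[6] P2: store L2 := 32 | P0:I, P1:I, P2:M(32) | bus: BusRdX
[7] P1: store L1 := 18 | P0:I, P1:M(18), P2:I | bus: BusRdX
[8] P2: load  L7 | P0:I, P1:I, P2:E(60) | bus: none
[9] P0: load  L5 | P0:M(63), P1:I, P2:I | bus: none
[10] P0: store L3 := 84 | P0:M(84), P1:I, P2:I | bus: BusRdX
[11] P1: load  L3 | P0:O(84), P1:S(84), P2:I | bus: BusRd

state = I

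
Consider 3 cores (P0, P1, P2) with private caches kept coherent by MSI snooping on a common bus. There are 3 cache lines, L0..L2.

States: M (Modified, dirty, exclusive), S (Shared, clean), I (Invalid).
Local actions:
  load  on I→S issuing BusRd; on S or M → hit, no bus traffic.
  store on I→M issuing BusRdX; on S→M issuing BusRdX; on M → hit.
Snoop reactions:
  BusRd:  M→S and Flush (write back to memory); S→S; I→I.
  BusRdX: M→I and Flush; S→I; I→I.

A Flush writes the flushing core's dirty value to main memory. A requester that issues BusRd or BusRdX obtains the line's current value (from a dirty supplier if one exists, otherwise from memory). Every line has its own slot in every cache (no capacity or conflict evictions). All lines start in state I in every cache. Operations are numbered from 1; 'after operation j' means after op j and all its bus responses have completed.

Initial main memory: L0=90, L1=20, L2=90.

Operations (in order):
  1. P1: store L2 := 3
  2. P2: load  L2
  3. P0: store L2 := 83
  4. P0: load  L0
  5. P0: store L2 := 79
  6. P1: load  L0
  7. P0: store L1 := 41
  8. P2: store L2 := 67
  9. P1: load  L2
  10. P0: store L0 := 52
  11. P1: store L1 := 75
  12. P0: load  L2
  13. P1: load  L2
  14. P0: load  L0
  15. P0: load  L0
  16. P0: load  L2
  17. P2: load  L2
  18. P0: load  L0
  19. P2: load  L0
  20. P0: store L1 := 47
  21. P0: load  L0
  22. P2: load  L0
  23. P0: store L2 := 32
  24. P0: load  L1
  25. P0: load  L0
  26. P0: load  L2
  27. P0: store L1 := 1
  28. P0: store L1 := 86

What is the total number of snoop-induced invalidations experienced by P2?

invalidations = 2

[1] P1: store L2 := 3 | P0:I, P1:M(3), P2:I | bus: BusRdX
[2] P2: load  L2 | P0:I, P1:S(3), P2:S(3) | bus: BusRd,Flush
[3] P0: store L2 := 83 | P0:M(83), P1:I, P2:I | bus: BusRdX
[4] P0: load  L0 | P0:S(90), P1:I, P2:I | bus: BusRd
[5] P0: store L2 := 79 | P0:M(79), P1:I, P2:I | bus: none
[6] P1: load  L0 | P0:S(90), P1:S(90), P2:I | bus: BusRd
[7] P0: store L1 := 41 | P0:M(41), P1:I, P2:I | bus: BusRdX
[8] P2: store L2 := 67 | P0:I, P1:I, P2:M(67) | bus: BusRdX,Flush
[9] P1: load  L2 | P0:I, P1:S(67), P2:S(67) | bus: BusRd,Flush
[10] P0: store L0 := 52 | P0:M(52), P1:I, P2:I | bus: BusRdX
[11] P1: store L1 := 75 | P0:I, P1:M(75), P2:I | bus: BusRdX,Flush
[12] P0: load  L2 | P0:S(67), P1:S(67), P2:S(67) | bus: BusRd
[13] P1: load  L2 | P0:S(67), P1:S(67), P2:S(67) | bus: none
[14] P0: load  L0 | P0:M(52), P1:I, P2:I | bus: none
[15] P0: load  L0 | P0:M(52), P1:I, P2:I | bus: none
[16] P0: load  L2 | P0:S(67), P1:S(67), P2:S(67) | bus: none
[17] P2: load  L2 | P0:S(67), P1:S(67), P2:S(67) | bus: none
[18] P0: load  L0 | P0:M(52), P1:I, P2:I | bus: none
[19] P2: load  L0 | P0:S(52), P1:I, P2:S(52) | bus: BusRd,Flush
[20] P0: store L1 := 47 | P0:M(47), P1:I, P2:I | bus: BusRdX,Flush
[21] P0: load  L0 | P0:S(52), P1:I, P2:S(52) | bus: none
[22] P2: load  L0 | P0:S(52), P1:I, P2:S(52) | bus: none
[23] P0: store L2 := 32 | P0:M(32), P1:I, P2:I | bus: BusRdX
[24] P0: load  L1 | P0:M(47), P1:I, P2:I | bus: none
[25] P0: load  L0 | P0:S(52), P1:I, P2:S(52) | bus: none
[26] P0: load  L2 | P0:M(32), P1:I, P2:I | bus: none
[27] P0: store L1 := 1 | P0:M(1), P1:I, P2:I | bus: none
[28] P0: store L1 := 86 | P0:M(86), P1:I, P2:I | bus: none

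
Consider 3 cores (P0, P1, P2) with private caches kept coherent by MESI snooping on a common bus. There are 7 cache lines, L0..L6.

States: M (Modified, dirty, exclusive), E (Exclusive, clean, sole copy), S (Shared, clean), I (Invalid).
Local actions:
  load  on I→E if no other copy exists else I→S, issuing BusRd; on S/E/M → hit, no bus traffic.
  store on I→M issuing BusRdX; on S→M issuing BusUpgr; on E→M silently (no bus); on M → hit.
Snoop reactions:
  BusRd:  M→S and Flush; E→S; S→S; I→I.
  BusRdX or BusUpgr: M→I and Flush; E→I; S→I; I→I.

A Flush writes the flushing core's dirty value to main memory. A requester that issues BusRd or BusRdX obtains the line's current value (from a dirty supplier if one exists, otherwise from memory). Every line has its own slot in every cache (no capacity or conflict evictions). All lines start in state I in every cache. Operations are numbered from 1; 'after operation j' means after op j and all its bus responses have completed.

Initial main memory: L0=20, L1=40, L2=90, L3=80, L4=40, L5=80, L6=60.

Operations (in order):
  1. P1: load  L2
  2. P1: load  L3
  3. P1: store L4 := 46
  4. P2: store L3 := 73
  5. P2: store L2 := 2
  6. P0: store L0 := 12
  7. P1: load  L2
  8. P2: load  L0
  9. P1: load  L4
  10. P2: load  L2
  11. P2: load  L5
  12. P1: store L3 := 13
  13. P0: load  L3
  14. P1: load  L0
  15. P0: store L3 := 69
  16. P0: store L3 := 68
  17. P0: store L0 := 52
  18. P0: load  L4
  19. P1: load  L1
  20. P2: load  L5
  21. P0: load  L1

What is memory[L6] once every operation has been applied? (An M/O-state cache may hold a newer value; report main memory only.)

memory[L6] = 60

step 1: P1: load  L2  ⟶  IEI  (L2)  txn=BusRd  M[L2]=90
step 2: P1: load  L3  ⟶  IEI  (L3)  txn=BusRd  M[L3]=80
step 3: P1: store L4 := 46  ⟶  IMI  (L4)  txn=BusRdX  M[L4]=40
step 4: P2: store L3 := 73  ⟶  IIM  (L3)  txn=BusRdX  M[L3]=80
step 5: P2: store L2 := 2  ⟶  IIM  (L2)  txn=BusRdX  M[L2]=90
step 6: P0: store L0 := 12  ⟶  MII  (L0)  txn=BusRdX  M[L0]=20
step 7: P1: load  L2  ⟶  ISS  (L2)  txn=BusRd+Flush  M[L2]=2
step 8: P2: load  L0  ⟶  SIS  (L0)  txn=BusRd+Flush  M[L0]=12
step 9: P1: load  L4  ⟶  IMI  (L4)  txn=∅  M[L4]=40
step 10: P2: load  L2  ⟶  ISS  (L2)  txn=∅  M[L2]=2
step 11: P2: load  L5  ⟶  IIE  (L5)  txn=BusRd  M[L5]=80
step 12: P1: store L3 := 13  ⟶  IMI  (L3)  txn=BusRdX+Flush  M[L3]=73
step 13: P0: load  L3  ⟶  SSI  (L3)  txn=BusRd+Flush  M[L3]=13
step 14: P1: load  L0  ⟶  SSS  (L0)  txn=BusRd  M[L0]=12
step 15: P0: store L3 := 69  ⟶  MII  (L3)  txn=BusUpgr  M[L3]=13
step 16: P0: store L3 := 68  ⟶  MII  (L3)  txn=∅  M[L3]=13
step 17: P0: store L0 := 52  ⟶  MII  (L0)  txn=BusUpgr  M[L0]=12
step 18: P0: load  L4  ⟶  SSI  (L4)  txn=BusRd+Flush  M[L4]=46
step 19: P1: load  L1  ⟶  IEI  (L1)  txn=BusRd  M[L1]=40
step 20: P2: load  L5  ⟶  IIE  (L5)  txn=∅  M[L5]=80
step 21: P0: load  L1  ⟶  SSI  (L1)  txn=BusRd  M[L1]=40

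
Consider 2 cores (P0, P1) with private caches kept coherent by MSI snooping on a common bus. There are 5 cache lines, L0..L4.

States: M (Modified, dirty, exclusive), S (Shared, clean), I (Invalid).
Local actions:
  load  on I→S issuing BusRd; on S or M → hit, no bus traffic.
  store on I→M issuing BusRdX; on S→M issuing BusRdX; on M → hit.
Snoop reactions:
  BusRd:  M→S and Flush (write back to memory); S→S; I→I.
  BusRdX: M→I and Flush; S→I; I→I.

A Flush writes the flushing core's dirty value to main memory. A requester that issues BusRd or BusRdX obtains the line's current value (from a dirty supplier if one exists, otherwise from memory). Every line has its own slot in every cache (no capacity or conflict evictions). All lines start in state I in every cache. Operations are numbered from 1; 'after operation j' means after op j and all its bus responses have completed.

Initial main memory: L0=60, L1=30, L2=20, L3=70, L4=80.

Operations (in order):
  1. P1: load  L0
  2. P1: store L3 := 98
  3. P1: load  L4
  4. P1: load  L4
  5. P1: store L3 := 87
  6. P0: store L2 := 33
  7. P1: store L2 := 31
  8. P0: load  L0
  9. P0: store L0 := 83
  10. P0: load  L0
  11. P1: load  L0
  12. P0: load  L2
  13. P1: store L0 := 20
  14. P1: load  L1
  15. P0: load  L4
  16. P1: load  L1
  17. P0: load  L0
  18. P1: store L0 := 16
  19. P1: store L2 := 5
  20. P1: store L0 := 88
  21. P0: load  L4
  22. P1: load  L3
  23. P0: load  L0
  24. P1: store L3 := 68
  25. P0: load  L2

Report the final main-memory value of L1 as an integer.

memory[L1] = 30

1. P1: load  L0  bus=[BusRd]  L0: P0=I P1=S  mem[L0]=60
2. P1: store L3 := 98  bus=[BusRdX]  L3: P0=I P1=M  mem[L3]=70
3. P1: load  L4  bus=[BusRd]  L4: P0=I P1=S  mem[L4]=80
4. P1: load  L4  bus=[-]  L4: P0=I P1=S  mem[L4]=80
5. P1: store L3 := 87  bus=[-]  L3: P0=I P1=M  mem[L3]=70
6. P0: store L2 := 33  bus=[BusRdX]  L2: P0=M P1=I  mem[L2]=20
7. P1: store L2 := 31  bus=[BusRdX,Flush]  L2: P0=I P1=M  mem[L2]=33
8. P0: load  L0  bus=[BusRd]  L0: P0=S P1=S  mem[L0]=60
9. P0: store L0 := 83  bus=[BusRdX]  L0: P0=M P1=I  mem[L0]=60
10. P0: load  L0  bus=[-]  L0: P0=M P1=I  mem[L0]=60
11. P1: load  L0  bus=[BusRd,Flush]  L0: P0=S P1=S  mem[L0]=83
12. P0: load  L2  bus=[BusRd,Flush]  L2: P0=S P1=S  mem[L2]=31
13. P1: store L0 := 20  bus=[BusRdX]  L0: P0=I P1=M  mem[L0]=83
14. P1: load  L1  bus=[BusRd]  L1: P0=I P1=S  mem[L1]=30
15. P0: load  L4  bus=[BusRd]  L4: P0=S P1=S  mem[L4]=80
16. P1: load  L1  bus=[-]  L1: P0=I P1=S  mem[L1]=30
17. P0: load  L0  bus=[BusRd,Flush]  L0: P0=S P1=S  mem[L0]=20
18. P1: store L0 := 16  bus=[BusRdX]  L0: P0=I P1=M  mem[L0]=20
19. P1: store L2 := 5  bus=[BusRdX]  L2: P0=I P1=M  mem[L2]=31
20. P1: store L0 := 88  bus=[-]  L0: P0=I P1=M  mem[L0]=20
21. P0: load  L4  bus=[-]  L4: P0=S P1=S  mem[L4]=80
22. P1: load  L3  bus=[-]  L3: P0=I P1=M  mem[L3]=70
23. P0: load  L0  bus=[BusRd,Flush]  L0: P0=S P1=S  mem[L0]=88
24. P1: store L3 := 68  bus=[-]  L3: P0=I P1=M  mem[L3]=70
25. P0: load  L2  bus=[BusRd,Flush]  L2: P0=S P1=S  mem[L2]=5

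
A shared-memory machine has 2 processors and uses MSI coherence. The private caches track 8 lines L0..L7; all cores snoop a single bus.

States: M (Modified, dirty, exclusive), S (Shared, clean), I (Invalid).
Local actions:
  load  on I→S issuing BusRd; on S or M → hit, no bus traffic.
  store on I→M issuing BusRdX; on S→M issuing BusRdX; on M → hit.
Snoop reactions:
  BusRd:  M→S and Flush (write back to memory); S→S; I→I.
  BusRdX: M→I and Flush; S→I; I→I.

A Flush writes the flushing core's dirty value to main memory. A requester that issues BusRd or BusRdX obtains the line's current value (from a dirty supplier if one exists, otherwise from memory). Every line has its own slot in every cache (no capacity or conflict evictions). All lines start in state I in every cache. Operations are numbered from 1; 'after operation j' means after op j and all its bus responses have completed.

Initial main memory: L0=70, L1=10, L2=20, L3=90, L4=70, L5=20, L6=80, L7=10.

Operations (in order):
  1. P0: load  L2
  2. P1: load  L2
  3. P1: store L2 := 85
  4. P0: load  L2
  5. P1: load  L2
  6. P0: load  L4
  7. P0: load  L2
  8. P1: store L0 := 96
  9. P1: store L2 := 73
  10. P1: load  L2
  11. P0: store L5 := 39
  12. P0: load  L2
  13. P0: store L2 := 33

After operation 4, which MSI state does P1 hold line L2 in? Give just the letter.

[1] P0: load  L2 | P0:S(20), P1:I | bus: BusRd
[2] P1: load  L2 | P0:S(20), P1:S(20) | bus: BusRd
[3] P1: store L2 := 85 | P0:I, P1:M(85) | bus: BusRdX
[4] P0: load  L2 | P0:S(85), P1:S(85) | bus: BusRd,Flush
[5] P1: load  L2 | P0:S(85), P1:S(85) | bus: none
[6] P0: load  L4 | P0:S(70), P1:I | bus: BusRd
[7] P0: load  L2 | P0:S(85), P1:S(85) | bus: none
[8] P1: store L0 := 96 | P0:I, P1:M(96) | bus: BusRdX
[9] P1: store L2 := 73 | P0:I, P1:M(73) | bus: BusRdX
[10] P1: load  L2 | P0:I, P1:M(73) | bus: none
[11] P0: store L5 := 39 | P0:M(39), P1:I | bus: BusRdX
[12] P0: load  L2 | P0:S(73), P1:S(73) | bus: BusRd,Flush
[13] P0: store L2 := 33 | P0:M(33), P1:I | bus: BusRdX

state = S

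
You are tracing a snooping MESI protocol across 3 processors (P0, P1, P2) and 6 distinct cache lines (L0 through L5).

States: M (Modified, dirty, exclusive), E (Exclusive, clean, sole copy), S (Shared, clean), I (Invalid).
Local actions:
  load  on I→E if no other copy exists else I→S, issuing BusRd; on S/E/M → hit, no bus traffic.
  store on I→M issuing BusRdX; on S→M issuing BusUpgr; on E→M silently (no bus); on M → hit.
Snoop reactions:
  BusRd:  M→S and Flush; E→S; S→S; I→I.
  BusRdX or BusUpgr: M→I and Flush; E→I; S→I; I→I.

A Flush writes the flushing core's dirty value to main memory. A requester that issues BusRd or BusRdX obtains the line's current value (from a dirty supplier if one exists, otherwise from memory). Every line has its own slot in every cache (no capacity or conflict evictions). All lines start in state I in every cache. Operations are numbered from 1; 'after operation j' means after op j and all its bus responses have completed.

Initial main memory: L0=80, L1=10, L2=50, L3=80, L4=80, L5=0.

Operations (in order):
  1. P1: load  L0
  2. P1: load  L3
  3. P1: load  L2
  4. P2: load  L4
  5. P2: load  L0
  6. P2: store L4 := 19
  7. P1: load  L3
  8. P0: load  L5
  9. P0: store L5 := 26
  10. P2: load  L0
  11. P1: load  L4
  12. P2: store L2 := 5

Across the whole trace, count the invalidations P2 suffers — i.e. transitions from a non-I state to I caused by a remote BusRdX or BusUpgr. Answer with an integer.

invalidations = 0

[1] P1: load  L0 | P0:I, P1:E(80), P2:I | bus: BusRd
[2] P1: load  L3 | P0:I, P1:E(80), P2:I | bus: BusRd
[3] P1: load  L2 | P0:I, P1:E(50), P2:I | bus: BusRd
[4] P2: load  L4 | P0:I, P1:I, P2:E(80) | bus: BusRd
[5] P2: load  L0 | P0:I, P1:S(80), P2:S(80) | bus: BusRd
[6] P2: store L4 := 19 | P0:I, P1:I, P2:M(19) | bus: none
[7] P1: load  L3 | P0:I, P1:E(80), P2:I | bus: none
[8] P0: load  L5 | P0:E(0), P1:I, P2:I | bus: BusRd
[9] P0: store L5 := 26 | P0:M(26), P1:I, P2:I | bus: none
[10] P2: load  L0 | P0:I, P1:S(80), P2:S(80) | bus: none
[11] P1: load  L4 | P0:I, P1:S(19), P2:S(19) | bus: BusRd,Flush
[12] P2: store L2 := 5 | P0:I, P1:I, P2:M(5) | bus: BusRdX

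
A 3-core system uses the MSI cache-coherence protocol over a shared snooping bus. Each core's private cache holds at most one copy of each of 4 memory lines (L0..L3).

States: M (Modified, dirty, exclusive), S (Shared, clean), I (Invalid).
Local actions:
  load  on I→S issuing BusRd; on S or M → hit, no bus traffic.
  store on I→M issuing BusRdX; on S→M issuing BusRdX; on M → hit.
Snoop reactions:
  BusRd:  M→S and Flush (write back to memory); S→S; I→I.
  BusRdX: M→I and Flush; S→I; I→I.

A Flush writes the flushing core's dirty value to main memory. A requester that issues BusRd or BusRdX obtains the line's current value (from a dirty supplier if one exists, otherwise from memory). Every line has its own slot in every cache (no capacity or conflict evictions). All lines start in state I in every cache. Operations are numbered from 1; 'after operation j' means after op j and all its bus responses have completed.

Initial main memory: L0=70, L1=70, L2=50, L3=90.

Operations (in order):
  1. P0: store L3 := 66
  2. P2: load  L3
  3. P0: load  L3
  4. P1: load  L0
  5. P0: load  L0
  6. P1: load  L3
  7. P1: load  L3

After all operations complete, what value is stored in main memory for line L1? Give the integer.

  op1 P0: store L3 := 66 → M/I/I on L3; bus BusRdX; mem=90
  op2 P2: load  L3 → S/I/S on L3; bus BusRd Flush; mem=66
  op3 P0: load  L3 → S/I/S on L3; bus (none); mem=66
  op4 P1: load  L0 → I/S/I on L0; bus BusRd; mem=70
  op5 P0: load  L0 → S/S/I on L0; bus BusRd; mem=70
  op6 P1: load  L3 → S/S/S on L3; bus BusRd; mem=66
  op7 P1: load  L3 → S/S/S on L3; bus (none); mem=66

memory[L1] = 70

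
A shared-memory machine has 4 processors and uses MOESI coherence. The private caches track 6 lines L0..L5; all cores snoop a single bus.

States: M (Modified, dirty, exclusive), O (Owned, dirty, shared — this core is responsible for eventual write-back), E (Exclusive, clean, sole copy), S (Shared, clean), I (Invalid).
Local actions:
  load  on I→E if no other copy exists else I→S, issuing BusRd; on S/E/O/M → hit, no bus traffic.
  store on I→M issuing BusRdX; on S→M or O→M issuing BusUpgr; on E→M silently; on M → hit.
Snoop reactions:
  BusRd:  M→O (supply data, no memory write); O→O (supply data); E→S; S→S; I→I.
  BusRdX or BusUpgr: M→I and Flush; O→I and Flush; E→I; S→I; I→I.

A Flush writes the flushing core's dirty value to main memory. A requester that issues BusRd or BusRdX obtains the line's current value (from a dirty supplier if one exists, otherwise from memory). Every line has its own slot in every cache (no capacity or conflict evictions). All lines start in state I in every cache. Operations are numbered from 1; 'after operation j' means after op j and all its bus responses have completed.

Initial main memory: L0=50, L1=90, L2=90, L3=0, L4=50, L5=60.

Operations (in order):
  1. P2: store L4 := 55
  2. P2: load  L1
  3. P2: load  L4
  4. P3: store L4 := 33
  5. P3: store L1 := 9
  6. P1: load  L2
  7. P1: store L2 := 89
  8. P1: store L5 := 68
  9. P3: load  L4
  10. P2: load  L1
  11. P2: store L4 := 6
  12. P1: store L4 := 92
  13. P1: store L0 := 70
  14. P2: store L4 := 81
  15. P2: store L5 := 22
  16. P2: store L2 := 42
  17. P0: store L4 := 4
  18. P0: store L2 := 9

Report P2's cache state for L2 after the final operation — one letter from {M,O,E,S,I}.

[1] P2: store L4 := 55 | P0:I, P1:I, P2:M(55), P3:I | bus: BusRdX
[2] P2: load  L1 | P0:I, P1:I, P2:E(90), P3:I | bus: BusRd
[3] P2: load  L4 | P0:I, P1:I, P2:M(55), P3:I | bus: none
[4] P3: store L4 := 33 | P0:I, P1:I, P2:I, P3:M(33) | bus: BusRdX,Flush
[5] P3: store L1 := 9 | P0:I, P1:I, P2:I, P3:M(9) | bus: BusRdX
[6] P1: load  L2 | P0:I, P1:E(90), P2:I, P3:I | bus: BusRd
[7] P1: store L2 := 89 | P0:I, P1:M(89), P2:I, P3:I | bus: none
[8] P1: store L5 := 68 | P0:I, P1:M(68), P2:I, P3:I | bus: BusRdX
[9] P3: load  L4 | P0:I, P1:I, P2:I, P3:M(33) | bus: none
[10] P2: load  L1 | P0:I, P1:I, P2:S(9), P3:O(9) | bus: BusRd
[11] P2: store L4 := 6 | P0:I, P1:I, P2:M(6), P3:I | bus: BusRdX,Flush
[12] P1: store L4 := 92 | P0:I, P1:M(92), P2:I, P3:I | bus: BusRdX,Flush
[13] P1: store L0 := 70 | P0:I, P1:M(70), P2:I, P3:I | bus: BusRdX
[14] P2: store L4 := 81 | P0:I, P1:I, P2:M(81), P3:I | bus: BusRdX,Flush
[15] P2: store L5 := 22 | P0:I, P1:I, P2:M(22), P3:I | bus: BusRdX,Flush
[16] P2: store L2 := 42 | P0:I, P1:I, P2:M(42), P3:I | bus: BusRdX,Flush
[17] P0: store L4 := 4 | P0:M(4), P1:I, P2:I, P3:I | bus: BusRdX,Flush
[18] P0: store L2 := 9 | P0:M(9), P1:I, P2:I, P3:I | bus: BusRdX,Flush

state = I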